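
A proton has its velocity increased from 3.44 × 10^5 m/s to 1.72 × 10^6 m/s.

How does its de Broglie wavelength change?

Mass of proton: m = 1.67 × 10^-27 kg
The wavelength decreases by a factor of 5.

Using λ = h/(mv):

Initial wavelength: λ₁ = h/(mv₁) = 1.15 × 10^-12 m
Final wavelength: λ₂ = h/(mv₂) = 2.31 × 10^-13 m

Since λ ∝ 1/v, when velocity increases by a factor of 5, the wavelength decreases by a factor of 5.

λ₂/λ₁ = v₁/v₂ = 1/5

The wavelength decreases by a factor of 5.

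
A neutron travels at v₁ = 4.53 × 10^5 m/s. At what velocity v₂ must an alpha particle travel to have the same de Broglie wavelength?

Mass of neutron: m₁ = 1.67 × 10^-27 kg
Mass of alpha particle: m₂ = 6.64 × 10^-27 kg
v₂ = 1.14 × 10^5 m/s

For equal de Broglie wavelengths: λ₁ = λ₂

h/(m₁v₁) = h/(m₂v₂)
m₁v₁ = m₂v₂
v₂ = v₁ · (m₁/m₂)

v₂ = 4.53 × 10^5 m/s × (1.67 × 10^-27 kg / 6.64 × 10^-27 kg)
v₂ = 1.14 × 10^5 m/s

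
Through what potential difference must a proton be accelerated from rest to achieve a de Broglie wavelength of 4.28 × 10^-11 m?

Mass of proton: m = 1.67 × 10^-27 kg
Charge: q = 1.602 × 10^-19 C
4.48 × 10^-1 V

From λ = h/√(2mqV), we solve for V:

λ² = h²/(2mqV)
V = h²/(2mqλ²)
V = (6.626 × 10^-34 J·s)² / (2 × 1.67 × 10^-27 kg × 1.602 × 10^-19 C × (4.28 × 10^-11 m)²)
V = 4.48 × 10^-1 V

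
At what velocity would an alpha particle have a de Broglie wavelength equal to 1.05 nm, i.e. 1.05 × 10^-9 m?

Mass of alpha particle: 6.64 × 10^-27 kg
9.50 × 10^1 m/s

From λ = h/(mv), solve for v:

v = h/(mλ)
v = (6.626 × 10^-34 J·s) / (6.64 × 10^-27 kg × 1.05 × 10^-9 m)
v = 9.50 × 10^1 m/s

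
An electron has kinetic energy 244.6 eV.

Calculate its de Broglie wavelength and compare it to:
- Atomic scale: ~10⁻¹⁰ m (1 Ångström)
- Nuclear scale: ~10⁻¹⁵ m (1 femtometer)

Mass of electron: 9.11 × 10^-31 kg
λ = 7.84 × 10^-11 m, which is between nuclear and atomic scales.

Using λ = h/√(2mKE):

KE = 244.6 eV = 3.919 × 10^-17 J

λ = h/√(2mKE)
λ = (6.626 × 10^-34 J·s) / √(2 × 9.11 × 10^-31 kg × 3.919 × 10^-17 J)
λ = 7.84 × 10^-11 m

Comparison:
- Atomic scale (10⁻¹⁰ m): λ is 0.78× this size
- Nuclear scale (10⁻¹⁵ m): λ is 7.8e+04× this size

The wavelength is between nuclear and atomic scales.

This wavelength is appropriate for probing atomic structure but too large for nuclear physics experiments.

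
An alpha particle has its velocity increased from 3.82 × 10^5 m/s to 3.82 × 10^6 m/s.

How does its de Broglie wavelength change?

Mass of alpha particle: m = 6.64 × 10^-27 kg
The wavelength decreases by a factor of 10.

Using λ = h/(mv):

Initial wavelength: λ₁ = h/(mv₁) = 2.61 × 10^-13 m
Final wavelength: λ₂ = h/(mv₂) = 2.61 × 10^-14 m

Since λ ∝ 1/v, when velocity increases by a factor of 10, the wavelength decreases by a factor of 10.

λ₂/λ₁ = v₁/v₂ = 1/10

The wavelength decreases by a factor of 10.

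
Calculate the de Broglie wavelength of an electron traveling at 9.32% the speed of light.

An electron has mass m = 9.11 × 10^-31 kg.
2.60 × 10^-11 m

Using the de Broglie relation λ = h/(mv):

v = 9.32% × c = 2.794 × 10^7 m/s

λ = h/(mv)
λ = (6.626 × 10^-34 J·s) / (9.11 × 10^-31 kg × 2.794 × 10^7 m/s)
λ = 2.60 × 10^-11 m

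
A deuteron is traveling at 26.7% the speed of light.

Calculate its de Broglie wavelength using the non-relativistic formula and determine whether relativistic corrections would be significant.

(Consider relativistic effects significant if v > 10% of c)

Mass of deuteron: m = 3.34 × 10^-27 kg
Yes, relativistic corrections are needed.

Using the non-relativistic de Broglie formula λ = h/(mv):

v = 26.7% × c = 8.004 × 10^7 m/s

λ = h/(mv)
λ = (6.626 × 10^-34 J·s) / (3.34 × 10^-27 kg × 8.004 × 10^7 m/s)
λ = 2.48 × 10^-15 m

Since v = 26.7% of c > 10% of c, relativistic corrections ARE significant and the actual wavelength would differ from this non-relativistic estimate.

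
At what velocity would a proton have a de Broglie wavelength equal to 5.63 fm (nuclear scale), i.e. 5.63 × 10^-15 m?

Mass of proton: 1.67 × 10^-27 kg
7.05 × 10^7 m/s

From λ = h/(mv), solve for v:

v = h/(mλ)
v = (6.626 × 10^-34 J·s) / (1.67 × 10^-27 kg × 5.63 × 10^-15 m)
v = 7.05 × 10^7 m/s

Note: This velocity is 23.5% of the speed of light, so relativistic corrections would be needed for a more accurate calculation.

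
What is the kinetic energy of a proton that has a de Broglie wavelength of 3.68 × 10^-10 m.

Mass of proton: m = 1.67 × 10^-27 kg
9.71 × 10^-22 J (or 6.06 × 10^-3 eV)

From λ = h/√(2mKE), we solve for KE:

λ² = h²/(2mKE)
KE = h²/(2mλ²)
KE = (6.626 × 10^-34 J·s)² / (2 × 1.67 × 10^-27 kg × (3.68 × 10^-10 m)²)
KE = 9.71 × 10^-22 J
KE = 6.06 × 10^-3 eV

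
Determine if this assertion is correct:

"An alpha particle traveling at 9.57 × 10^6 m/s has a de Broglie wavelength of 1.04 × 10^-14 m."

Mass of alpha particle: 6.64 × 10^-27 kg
True

The claim is correct.

Using λ = h/(mv):
λ = (6.626 × 10^-34 J·s) / (6.64 × 10^-27 kg × 9.57 × 10^6 m/s)
λ = 1.04 × 10^-14 m

This matches the claimed value.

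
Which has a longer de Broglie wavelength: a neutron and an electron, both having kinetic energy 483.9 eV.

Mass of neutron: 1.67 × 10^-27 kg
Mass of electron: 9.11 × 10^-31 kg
The electron has the longer wavelength.

Using λ = h/√(2mKE):

For neutron: λ₁ = h/√(2m₁KE) = 1.30 × 10^-12 m
For electron: λ₂ = h/√(2m₂KE) = 5.57 × 10^-11 m

Since λ ∝ 1/√m at constant kinetic energy, the lighter particle has the longer wavelength.

The electron has the longer de Broglie wavelength.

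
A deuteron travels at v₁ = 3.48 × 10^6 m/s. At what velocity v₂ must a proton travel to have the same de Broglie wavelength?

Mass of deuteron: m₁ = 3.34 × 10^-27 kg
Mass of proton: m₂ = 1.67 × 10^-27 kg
v₂ = 6.96 × 10^6 m/s

For equal de Broglie wavelengths: λ₁ = λ₂

h/(m₁v₁) = h/(m₂v₂)
m₁v₁ = m₂v₂
v₂ = v₁ · (m₁/m₂)

v₂ = 3.48 × 10^6 m/s × (3.34 × 10^-27 kg / 1.67 × 10^-27 kg)
v₂ = 6.96 × 10^6 m/s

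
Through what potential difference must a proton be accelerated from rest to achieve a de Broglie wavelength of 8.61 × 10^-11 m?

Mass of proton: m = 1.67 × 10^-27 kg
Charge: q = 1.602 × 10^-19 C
1.11 × 10^-1 V

From λ = h/√(2mqV), we solve for V:

λ² = h²/(2mqV)
V = h²/(2mqλ²)
V = (6.626 × 10^-34 J·s)² / (2 × 1.67 × 10^-27 kg × 1.602 × 10^-19 C × (8.61 × 10^-11 m)²)
V = 1.11 × 10^-1 V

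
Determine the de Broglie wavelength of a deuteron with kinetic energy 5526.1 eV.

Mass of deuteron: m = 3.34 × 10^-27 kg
2.72 × 10^-13 m

Using λ = h/√(2mKE):

First convert KE to Joules: KE = 5526.1 eV = 8.854 × 10^-16 J

λ = h/√(2mKE)
λ = (6.626 × 10^-34 J·s) / √(2 × 3.34 × 10^-27 kg × 8.854 × 10^-16 J)
λ = 2.72 × 10^-13 m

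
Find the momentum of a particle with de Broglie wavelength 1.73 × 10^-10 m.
3.83 × 10^-24 kg·m/s

From the de Broglie relation λ = h/p, we solve for p:

p = h/λ
p = (6.626 × 10^-34 J·s) / (1.73 × 10^-10 m)
p = 3.83 × 10^-24 kg·m/s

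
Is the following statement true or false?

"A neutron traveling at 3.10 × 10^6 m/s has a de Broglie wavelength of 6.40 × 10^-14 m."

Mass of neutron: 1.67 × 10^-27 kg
False

The claim is incorrect.

Using λ = h/(mv):
λ = (6.626 × 10^-34 J·s) / (1.67 × 10^-27 kg × 3.10 × 10^6 m/s)
λ = 1.28 × 10^-13 m

The actual wavelength differs from the claimed 6.40 × 10^-14 m.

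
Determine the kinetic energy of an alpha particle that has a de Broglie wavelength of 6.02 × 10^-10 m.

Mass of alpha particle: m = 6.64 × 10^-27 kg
9.12 × 10^-23 J (or 5.69 × 10^-4 eV)

From λ = h/√(2mKE), we solve for KE:

λ² = h²/(2mKE)
KE = h²/(2mλ²)
KE = (6.626 × 10^-34 J·s)² / (2 × 6.64 × 10^-27 kg × (6.02 × 10^-10 m)²)
KE = 9.12 × 10^-23 J
KE = 5.69 × 10^-4 eV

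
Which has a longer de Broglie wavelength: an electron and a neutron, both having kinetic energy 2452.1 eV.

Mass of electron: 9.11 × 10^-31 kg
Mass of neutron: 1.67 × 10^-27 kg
The electron has the longer wavelength.

Using λ = h/√(2mKE):

For electron: λ₁ = h/√(2m₁KE) = 2.48 × 10^-11 m
For neutron: λ₂ = h/√(2m₂KE) = 5.78 × 10^-13 m

Since λ ∝ 1/√m at constant kinetic energy, the lighter particle has the longer wavelength.

The electron has the longer de Broglie wavelength.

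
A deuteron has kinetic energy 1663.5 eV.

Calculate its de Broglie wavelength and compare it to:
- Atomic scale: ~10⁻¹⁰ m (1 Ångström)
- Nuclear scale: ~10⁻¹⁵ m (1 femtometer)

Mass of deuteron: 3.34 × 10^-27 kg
λ = 4.97 × 10^-13 m, which is between nuclear and atomic scales.

Using λ = h/√(2mKE):

KE = 1663.5 eV = 2.665 × 10^-16 J

λ = h/√(2mKE)
λ = (6.626 × 10^-34 J·s) / √(2 × 3.34 × 10^-27 kg × 2.665 × 10^-16 J)
λ = 4.97 × 10^-13 m

Comparison:
- Atomic scale (10⁻¹⁰ m): λ is 0.005× this size
- Nuclear scale (10⁻¹⁵ m): λ is 5e+02× this size

The wavelength is between nuclear and atomic scales.

This wavelength is appropriate for probing atomic structure but too large for nuclear physics experiments.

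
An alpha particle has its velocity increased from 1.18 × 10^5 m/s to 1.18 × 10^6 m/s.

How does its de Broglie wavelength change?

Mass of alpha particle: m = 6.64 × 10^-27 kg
The wavelength decreases by a factor of 10.

Using λ = h/(mv):

Initial wavelength: λ₁ = h/(mv₁) = 8.46 × 10^-13 m
Final wavelength: λ₂ = h/(mv₂) = 8.46 × 10^-14 m

Since λ ∝ 1/v, when velocity increases by a factor of 10, the wavelength decreases by a factor of 10.

λ₂/λ₁ = v₁/v₂ = 1/10

The wavelength decreases by a factor of 10.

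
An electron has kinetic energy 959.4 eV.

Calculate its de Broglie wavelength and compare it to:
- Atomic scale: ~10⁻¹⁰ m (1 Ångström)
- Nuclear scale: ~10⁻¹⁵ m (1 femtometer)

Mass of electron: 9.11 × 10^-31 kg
λ = 3.96 × 10^-11 m, which is between nuclear and atomic scales.

Using λ = h/√(2mKE):

KE = 959.4 eV = 1.537 × 10^-16 J

λ = h/√(2mKE)
λ = (6.626 × 10^-34 J·s) / √(2 × 9.11 × 10^-31 kg × 1.537 × 10^-16 J)
λ = 3.96 × 10^-11 m

Comparison:
- Atomic scale (10⁻¹⁰ m): λ is 0.4× this size
- Nuclear scale (10⁻¹⁵ m): λ is 4e+04× this size

The wavelength is between nuclear and atomic scales.

This wavelength is appropriate for probing atomic structure but too large for nuclear physics experiments.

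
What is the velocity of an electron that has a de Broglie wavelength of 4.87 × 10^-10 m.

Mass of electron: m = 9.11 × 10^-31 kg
1.49 × 10^6 m/s

From the de Broglie relation λ = h/(mv), we solve for v:

v = h/(mλ)
v = (6.626 × 10^-34 J·s) / (9.11 × 10^-31 kg × 4.87 × 10^-10 m)
v = 1.49 × 10^6 m/s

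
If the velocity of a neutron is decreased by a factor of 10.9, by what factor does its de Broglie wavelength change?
The wavelength increases by a factor of 10.9.

From λ = h/(mv), the wavelength is inversely proportional to velocity:

λ ∝ 1/v

If v → v/10.9, then λ → 10.9λ

When velocity is decreased by a factor of 10.9, the wavelength increases by a factor of 10.9.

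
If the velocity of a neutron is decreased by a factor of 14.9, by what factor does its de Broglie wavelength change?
The wavelength increases by a factor of 14.9.

From λ = h/(mv), the wavelength is inversely proportional to velocity:

λ ∝ 1/v

If v → v/14.9, then λ → 14.9λ

When velocity is decreased by a factor of 14.9, the wavelength increases by a factor of 14.9.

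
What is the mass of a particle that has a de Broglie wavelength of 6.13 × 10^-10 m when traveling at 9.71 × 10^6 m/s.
1.11 × 10^-31 kg

From the de Broglie relation λ = h/(mv), we solve for m:

m = h/(λv)
m = (6.626 × 10^-34 J·s) / (6.13 × 10^-10 m × 9.71 × 10^6 m/s)
m = 1.11 × 10^-31 kg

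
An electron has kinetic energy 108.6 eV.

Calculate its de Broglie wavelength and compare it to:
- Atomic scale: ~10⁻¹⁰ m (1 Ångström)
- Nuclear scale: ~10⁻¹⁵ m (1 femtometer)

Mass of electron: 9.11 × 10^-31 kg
λ = 1.18 × 10^-10 m, which is larger than typical atomic dimensions (~1 Å).

Using λ = h/√(2mKE):

KE = 108.6 eV = 1.740 × 10^-17 J

λ = h/√(2mKE)
λ = (6.626 × 10^-34 J·s) / √(2 × 9.11 × 10^-31 kg × 1.740 × 10^-17 J)
λ = 1.18 × 10^-10 m

Comparison:
- Atomic scale (10⁻¹⁰ m): λ is 1.2× this size
- Nuclear scale (10⁻¹⁵ m): λ is 1.2e+05× this size

The wavelength is larger than typical atomic dimensions (~1 Å).

This wavelength is significant for atomic-scale phenomena like electron diffraction from crystal lattices.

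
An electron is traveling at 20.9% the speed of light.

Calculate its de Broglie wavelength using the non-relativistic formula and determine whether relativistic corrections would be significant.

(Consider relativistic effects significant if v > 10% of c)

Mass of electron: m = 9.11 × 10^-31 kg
Yes, relativistic corrections are needed.

Using the non-relativistic de Broglie formula λ = h/(mv):

v = 20.9% × c = 6.266 × 10^7 m/s

λ = h/(mv)
λ = (6.626 × 10^-34 J·s) / (9.11 × 10^-31 kg × 6.266 × 10^7 m/s)
λ = 1.16 × 10^-11 m

Since v = 20.9% of c > 10% of c, relativistic corrections ARE significant and the actual wavelength would differ from this non-relativistic estimate.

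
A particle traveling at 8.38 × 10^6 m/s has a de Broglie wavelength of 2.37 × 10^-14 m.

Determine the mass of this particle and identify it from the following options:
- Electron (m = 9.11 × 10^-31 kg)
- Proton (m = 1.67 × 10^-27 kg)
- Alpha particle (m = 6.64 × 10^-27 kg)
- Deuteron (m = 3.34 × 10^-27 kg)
The particle is a deuteron.

From λ = h/(mv), solve for mass:

m = h/(λv)
m = (6.626 × 10^-34 J·s) / (2.37 × 10^-14 m × 8.38 × 10^6 m/s)
m = 3.34 × 10^-27 kg

Comparing with the listed masses, this is closest to a deuteron.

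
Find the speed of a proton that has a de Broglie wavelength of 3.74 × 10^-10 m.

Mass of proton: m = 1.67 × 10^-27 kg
1.06 × 10^3 m/s

From the de Broglie relation λ = h/(mv), we solve for v:

v = h/(mλ)
v = (6.626 × 10^-34 J·s) / (1.67 × 10^-27 kg × 3.74 × 10^-10 m)
v = 1.06 × 10^3 m/s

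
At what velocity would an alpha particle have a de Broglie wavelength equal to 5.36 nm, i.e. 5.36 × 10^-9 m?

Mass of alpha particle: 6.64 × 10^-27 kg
1.86 × 10^1 m/s

From λ = h/(mv), solve for v:

v = h/(mλ)
v = (6.626 × 10^-34 J·s) / (6.64 × 10^-27 kg × 5.36 × 10^-9 m)
v = 1.86 × 10^1 m/s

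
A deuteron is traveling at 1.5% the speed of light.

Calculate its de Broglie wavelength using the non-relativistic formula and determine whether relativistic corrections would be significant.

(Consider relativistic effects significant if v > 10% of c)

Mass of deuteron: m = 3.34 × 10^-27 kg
No, relativistic corrections are not needed.

Using the non-relativistic de Broglie formula λ = h/(mv):

v = 1.5% × c = 4.497 × 10^6 m/s

λ = h/(mv)
λ = (6.626 × 10^-34 J·s) / (3.34 × 10^-27 kg × 4.497 × 10^6 m/s)
λ = 4.41 × 10^-14 m

Since v = 1.5% of c < 10% of c, relativistic corrections are NOT significant and this non-relativistic result is a good approximation.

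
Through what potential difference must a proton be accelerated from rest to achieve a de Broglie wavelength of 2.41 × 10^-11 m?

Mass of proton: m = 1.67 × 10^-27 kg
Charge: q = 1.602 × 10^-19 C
1.41 V

From λ = h/√(2mqV), we solve for V:

λ² = h²/(2mqV)
V = h²/(2mqλ²)
V = (6.626 × 10^-34 J·s)² / (2 × 1.67 × 10^-27 kg × 1.602 × 10^-19 C × (2.41 × 10^-11 m)²)
V = 1.41 V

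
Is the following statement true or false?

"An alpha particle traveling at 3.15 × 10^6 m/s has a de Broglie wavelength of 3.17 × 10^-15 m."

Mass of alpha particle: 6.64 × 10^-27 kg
False

The claim is incorrect.

Using λ = h/(mv):
λ = (6.626 × 10^-34 J·s) / (6.64 × 10^-27 kg × 3.15 × 10^6 m/s)
λ = 3.17 × 10^-14 m

The actual wavelength differs from the claimed 3.17 × 10^-15 m.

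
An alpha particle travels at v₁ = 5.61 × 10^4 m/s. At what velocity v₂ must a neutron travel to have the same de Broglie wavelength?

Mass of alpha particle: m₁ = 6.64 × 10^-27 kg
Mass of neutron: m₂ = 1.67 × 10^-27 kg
v₂ = 2.23 × 10^5 m/s

For equal de Broglie wavelengths: λ₁ = λ₂

h/(m₁v₁) = h/(m₂v₂)
m₁v₁ = m₂v₂
v₂ = v₁ · (m₁/m₂)

v₂ = 5.61 × 10^4 m/s × (6.64 × 10^-27 kg / 1.67 × 10^-27 kg)
v₂ = 2.23 × 10^5 m/s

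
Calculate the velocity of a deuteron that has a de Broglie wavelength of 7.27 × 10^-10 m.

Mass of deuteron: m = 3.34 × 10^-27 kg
2.73 × 10^2 m/s

From the de Broglie relation λ = h/(mv), we solve for v:

v = h/(mλ)
v = (6.626 × 10^-34 J·s) / (3.34 × 10^-27 kg × 7.27 × 10^-10 m)
v = 2.73 × 10^2 m/s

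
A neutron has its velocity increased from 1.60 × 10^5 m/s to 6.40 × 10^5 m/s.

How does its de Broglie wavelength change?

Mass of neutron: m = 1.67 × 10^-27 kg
The wavelength decreases by a factor of 4.

Using λ = h/(mv):

Initial wavelength: λ₁ = h/(mv₁) = 2.48 × 10^-12 m
Final wavelength: λ₂ = h/(mv₂) = 6.20 × 10^-13 m

Since λ ∝ 1/v, when velocity increases by a factor of 4, the wavelength decreases by a factor of 4.

λ₂/λ₁ = v₁/v₂ = 1/4

The wavelength decreases by a factor of 4.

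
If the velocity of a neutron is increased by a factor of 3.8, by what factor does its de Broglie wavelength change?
The wavelength decreases by a factor of 3.8.

From λ = h/(mv), the wavelength is inversely proportional to velocity:

λ ∝ 1/v

If v → 3.8v, then λ → λ/3.8

When velocity is increased by a factor of 3.8, the wavelength decreases by a factor of 3.8.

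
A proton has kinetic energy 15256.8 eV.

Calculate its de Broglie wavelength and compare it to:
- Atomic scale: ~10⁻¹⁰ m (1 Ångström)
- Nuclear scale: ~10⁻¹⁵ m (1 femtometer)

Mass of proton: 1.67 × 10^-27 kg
λ = 2.32 × 10^-13 m, which is between nuclear and atomic scales.

Using λ = h/√(2mKE):

KE = 15256.8 eV = 2.444 × 10^-15 J

λ = h/√(2mKE)
λ = (6.626 × 10^-34 J·s) / √(2 × 1.67 × 10^-27 kg × 2.444 × 10^-15 J)
λ = 2.32 × 10^-13 m

Comparison:
- Atomic scale (10⁻¹⁰ m): λ is 0.0023× this size
- Nuclear scale (10⁻¹⁵ m): λ is 2.3e+02× this size

The wavelength is between nuclear and atomic scales.

This wavelength is appropriate for probing atomic structure but too large for nuclear physics experiments.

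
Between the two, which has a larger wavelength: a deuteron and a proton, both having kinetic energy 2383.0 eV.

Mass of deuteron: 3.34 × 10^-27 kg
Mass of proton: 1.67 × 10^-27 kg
The proton has the longer wavelength.

Using λ = h/√(2mKE):

For deuteron: λ₁ = h/√(2m₁KE) = 4.15 × 10^-13 m
For proton: λ₂ = h/√(2m₂KE) = 5.87 × 10^-13 m

Since λ ∝ 1/√m at constant kinetic energy, the lighter particle has the longer wavelength.

The proton has the longer de Broglie wavelength.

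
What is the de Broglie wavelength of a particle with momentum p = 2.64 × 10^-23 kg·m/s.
2.51 × 10^-11 m

Using the de Broglie relation λ = h/p:

λ = h/p
λ = (6.626 × 10^-34 J·s) / (2.64 × 10^-23 kg·m/s)
λ = 2.51 × 10^-11 m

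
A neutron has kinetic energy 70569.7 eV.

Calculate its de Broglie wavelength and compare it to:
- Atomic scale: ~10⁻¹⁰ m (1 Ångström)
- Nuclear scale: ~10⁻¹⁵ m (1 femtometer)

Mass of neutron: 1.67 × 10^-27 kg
λ = 1.08 × 10^-13 m, which is between nuclear and atomic scales.

Using λ = h/√(2mKE):

KE = 70569.7 eV = 1.131 × 10^-14 J

λ = h/√(2mKE)
λ = (6.626 × 10^-34 J·s) / √(2 × 1.67 × 10^-27 kg × 1.131 × 10^-14 J)
λ = 1.08 × 10^-13 m

Comparison:
- Atomic scale (10⁻¹⁰ m): λ is 0.0011× this size
- Nuclear scale (10⁻¹⁵ m): λ is 1.1e+02× this size

The wavelength is between nuclear and atomic scales.

This wavelength is appropriate for probing atomic structure but too large for nuclear physics experiments.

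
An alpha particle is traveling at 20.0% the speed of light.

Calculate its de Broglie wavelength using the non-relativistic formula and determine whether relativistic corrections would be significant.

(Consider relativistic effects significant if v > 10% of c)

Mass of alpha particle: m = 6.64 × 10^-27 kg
Yes, relativistic corrections are needed.

Using the non-relativistic de Broglie formula λ = h/(mv):

v = 20.0% × c = 5.996 × 10^7 m/s

λ = h/(mv)
λ = (6.626 × 10^-34 J·s) / (6.64 × 10^-27 kg × 5.996 × 10^7 m/s)
λ = 1.66 × 10^-15 m

Since v = 20.0% of c > 10% of c, relativistic corrections ARE significant and the actual wavelength would differ from this non-relativistic estimate.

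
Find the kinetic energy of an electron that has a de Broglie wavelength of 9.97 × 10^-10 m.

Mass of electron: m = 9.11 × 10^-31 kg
2.42 × 10^-19 J (or 1.51 eV)

From λ = h/√(2mKE), we solve for KE:

λ² = h²/(2mKE)
KE = h²/(2mλ²)
KE = (6.626 × 10^-34 J·s)² / (2 × 9.11 × 10^-31 kg × (9.97 × 10^-10 m)²)
KE = 2.42 × 10^-19 J
KE = 1.51 eV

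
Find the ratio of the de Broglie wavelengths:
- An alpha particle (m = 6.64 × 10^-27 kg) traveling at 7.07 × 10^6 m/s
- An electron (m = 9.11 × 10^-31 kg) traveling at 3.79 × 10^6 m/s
λ₁/λ₂ = 7.35 × 10^-5

Using λ = h/(mv):

λ₁ = h/(m₁v₁) = 1.41 × 10^-14 m
λ₂ = h/(m₂v₂) = 1.92 × 10^-10 m

Ratio λ₁/λ₂ = (m₂v₂)/(m₁v₁)
         = (9.11 × 10^-31 kg × 3.79 × 10^6 m/s) / (6.64 × 10^-27 kg × 7.07 × 10^6 m/s)
         = 7.35 × 10^-5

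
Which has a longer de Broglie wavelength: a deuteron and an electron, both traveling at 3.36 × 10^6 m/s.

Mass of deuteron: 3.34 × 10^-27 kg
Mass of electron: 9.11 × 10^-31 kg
The electron has the longer wavelength.

Using λ = h/(mv), since both particles have the same velocity, the wavelength depends only on mass.

For deuteron: λ₁ = h/(m₁v) = 5.90 × 10^-14 m
For electron: λ₂ = h/(m₂v) = 2.16 × 10^-10 m

Since λ ∝ 1/m at constant velocity, the lighter particle has the longer wavelength.

The electron has the longer de Broglie wavelength.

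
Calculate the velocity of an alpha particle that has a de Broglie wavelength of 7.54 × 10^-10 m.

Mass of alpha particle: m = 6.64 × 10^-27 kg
1.32 × 10^2 m/s

From the de Broglie relation λ = h/(mv), we solve for v:

v = h/(mλ)
v = (6.626 × 10^-34 J·s) / (6.64 × 10^-27 kg × 7.54 × 10^-10 m)
v = 1.32 × 10^2 m/s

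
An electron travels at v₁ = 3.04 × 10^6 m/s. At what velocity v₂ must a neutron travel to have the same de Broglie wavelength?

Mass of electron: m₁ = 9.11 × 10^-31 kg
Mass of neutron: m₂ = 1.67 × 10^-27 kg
v₂ = 1.66 × 10^3 m/s

For equal de Broglie wavelengths: λ₁ = λ₂

h/(m₁v₁) = h/(m₂v₂)
m₁v₁ = m₂v₂
v₂ = v₁ · (m₁/m₂)

v₂ = 3.04 × 10^6 m/s × (9.11 × 10^-31 kg / 1.67 × 10^-27 kg)
v₂ = 1.66 × 10^3 m/s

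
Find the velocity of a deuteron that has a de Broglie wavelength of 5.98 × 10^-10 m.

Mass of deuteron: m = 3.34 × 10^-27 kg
3.32 × 10^2 m/s

From the de Broglie relation λ = h/(mv), we solve for v:

v = h/(mλ)
v = (6.626 × 10^-34 J·s) / (3.34 × 10^-27 kg × 5.98 × 10^-10 m)
v = 3.32 × 10^2 m/s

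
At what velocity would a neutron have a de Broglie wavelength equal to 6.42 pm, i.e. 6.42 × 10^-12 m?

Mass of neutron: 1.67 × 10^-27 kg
6.18 × 10^4 m/s

From λ = h/(mv), solve for v:

v = h/(mλ)
v = (6.626 × 10^-34 J·s) / (1.67 × 10^-27 kg × 6.42 × 10^-12 m)
v = 6.18 × 10^4 m/s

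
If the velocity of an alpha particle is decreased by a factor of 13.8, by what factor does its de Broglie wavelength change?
The wavelength increases by a factor of 13.8.

From λ = h/(mv), the wavelength is inversely proportional to velocity:

λ ∝ 1/v

If v → v/13.8, then λ → 13.8λ

When velocity is decreased by a factor of 13.8, the wavelength increases by a factor of 13.8.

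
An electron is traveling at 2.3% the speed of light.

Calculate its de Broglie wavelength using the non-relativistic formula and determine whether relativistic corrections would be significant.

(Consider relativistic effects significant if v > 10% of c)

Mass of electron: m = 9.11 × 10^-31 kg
No, relativistic corrections are not needed.

Using the non-relativistic de Broglie formula λ = h/(mv):

v = 2.3% × c = 6.895 × 10^6 m/s

λ = h/(mv)
λ = (6.626 × 10^-34 J·s) / (9.11 × 10^-31 kg × 6.895 × 10^6 m/s)
λ = 1.05 × 10^-10 m

Since v = 2.3% of c < 10% of c, relativistic corrections are NOT significant and this non-relativistic result is a good approximation.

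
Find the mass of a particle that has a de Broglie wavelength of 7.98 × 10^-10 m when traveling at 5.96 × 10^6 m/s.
1.39 × 10^-31 kg

From the de Broglie relation λ = h/(mv), we solve for m:

m = h/(λv)
m = (6.626 × 10^-34 J·s) / (7.98 × 10^-10 m × 5.96 × 10^6 m/s)
m = 1.39 × 10^-31 kg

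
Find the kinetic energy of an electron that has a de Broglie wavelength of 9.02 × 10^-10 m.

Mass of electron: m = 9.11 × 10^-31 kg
2.96 × 10^-19 J (or 1.85 eV)

From λ = h/√(2mKE), we solve for KE:

λ² = h²/(2mKE)
KE = h²/(2mλ²)
KE = (6.626 × 10^-34 J·s)² / (2 × 9.11 × 10^-31 kg × (9.02 × 10^-10 m)²)
KE = 2.96 × 10^-19 J
KE = 1.85 eV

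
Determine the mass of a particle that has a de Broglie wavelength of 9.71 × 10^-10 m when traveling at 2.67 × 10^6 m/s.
2.56 × 10^-31 kg

From the de Broglie relation λ = h/(mv), we solve for m:

m = h/(λv)
m = (6.626 × 10^-34 J·s) / (9.71 × 10^-10 m × 2.67 × 10^6 m/s)
m = 2.56 × 10^-31 kg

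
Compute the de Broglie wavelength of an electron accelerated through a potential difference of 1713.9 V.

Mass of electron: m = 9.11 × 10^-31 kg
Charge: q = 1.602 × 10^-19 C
2.96 × 10^-11 m

When a particle is accelerated through voltage V, it gains kinetic energy KE = qV.

The de Broglie wavelength is then λ = h/√(2mqV):

λ = h/√(2mqV)
λ = (6.626 × 10^-34 J·s) / √(2 × 9.11 × 10^-31 kg × 1.602 × 10^-19 C × 1713.9 V)
λ = 2.96 × 10^-11 m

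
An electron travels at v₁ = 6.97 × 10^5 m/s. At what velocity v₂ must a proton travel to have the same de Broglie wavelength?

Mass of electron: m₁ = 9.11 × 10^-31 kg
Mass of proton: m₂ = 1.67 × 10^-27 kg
v₂ = 3.80 × 10^2 m/s

For equal de Broglie wavelengths: λ₁ = λ₂

h/(m₁v₁) = h/(m₂v₂)
m₁v₁ = m₂v₂
v₂ = v₁ · (m₁/m₂)

v₂ = 6.97 × 10^5 m/s × (9.11 × 10^-31 kg / 1.67 × 10^-27 kg)
v₂ = 3.80 × 10^2 m/s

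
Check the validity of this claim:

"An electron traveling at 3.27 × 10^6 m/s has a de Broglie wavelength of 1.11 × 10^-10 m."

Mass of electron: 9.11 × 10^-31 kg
False

The claim is incorrect.

Using λ = h/(mv):
λ = (6.626 × 10^-34 J·s) / (9.11 × 10^-31 kg × 3.27 × 10^6 m/s)
λ = 2.22 × 10^-10 m

The actual wavelength differs from the claimed 1.11 × 10^-10 m.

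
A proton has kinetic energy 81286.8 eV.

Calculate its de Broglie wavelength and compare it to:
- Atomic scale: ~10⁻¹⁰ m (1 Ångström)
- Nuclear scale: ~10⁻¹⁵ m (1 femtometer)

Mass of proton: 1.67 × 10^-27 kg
λ = 1.00 × 10^-13 m, which is between nuclear and atomic scales.

Using λ = h/√(2mKE):

KE = 81286.8 eV = 1.302 × 10^-14 J

λ = h/√(2mKE)
λ = (6.626 × 10^-34 J·s) / √(2 × 1.67 × 10^-27 kg × 1.302 × 10^-14 J)
λ = 1.00 × 10^-13 m

Comparison:
- Atomic scale (10⁻¹⁰ m): λ is 0.001× this size
- Nuclear scale (10⁻¹⁵ m): λ is 1e+02× this size

The wavelength is between nuclear and atomic scales.

This wavelength is appropriate for probing atomic structure but too large for nuclear physics experiments.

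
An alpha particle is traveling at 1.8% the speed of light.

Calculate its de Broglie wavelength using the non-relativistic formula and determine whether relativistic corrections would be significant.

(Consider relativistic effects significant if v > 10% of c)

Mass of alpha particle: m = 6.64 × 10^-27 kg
No, relativistic corrections are not needed.

Using the non-relativistic de Broglie formula λ = h/(mv):

v = 1.8% × c = 5.396 × 10^6 m/s

λ = h/(mv)
λ = (6.626 × 10^-34 J·s) / (6.64 × 10^-27 kg × 5.396 × 10^6 m/s)
λ = 1.85 × 10^-14 m

Since v = 1.8% of c < 10% of c, relativistic corrections are NOT significant and this non-relativistic result is a good approximation.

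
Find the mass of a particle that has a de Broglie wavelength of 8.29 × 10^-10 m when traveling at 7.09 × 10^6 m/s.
1.13 × 10^-31 kg

From the de Broglie relation λ = h/(mv), we solve for m:

m = h/(λv)
m = (6.626 × 10^-34 J·s) / (8.29 × 10^-10 m × 7.09 × 10^6 m/s)
m = 1.13 × 10^-31 kg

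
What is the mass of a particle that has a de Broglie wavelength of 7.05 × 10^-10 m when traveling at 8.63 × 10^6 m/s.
1.09 × 10^-31 kg

From the de Broglie relation λ = h/(mv), we solve for m:

m = h/(λv)
m = (6.626 × 10^-34 J·s) / (7.05 × 10^-10 m × 8.63 × 10^6 m/s)
m = 1.09 × 10^-31 kg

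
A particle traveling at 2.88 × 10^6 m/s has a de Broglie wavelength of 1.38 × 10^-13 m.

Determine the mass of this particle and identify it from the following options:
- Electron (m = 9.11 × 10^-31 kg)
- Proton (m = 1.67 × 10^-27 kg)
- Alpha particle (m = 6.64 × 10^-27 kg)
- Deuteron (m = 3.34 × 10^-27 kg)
The particle is a proton.

From λ = h/(mv), solve for mass:

m = h/(λv)
m = (6.626 × 10^-34 J·s) / (1.38 × 10^-13 m × 2.88 × 10^6 m/s)
m = 1.67 × 10^-27 kg

Comparing with the listed masses, this is closest to a proton.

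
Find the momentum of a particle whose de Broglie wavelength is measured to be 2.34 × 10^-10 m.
2.83 × 10^-24 kg·m/s

From the de Broglie relation λ = h/p, we solve for p:

p = h/λ
p = (6.626 × 10^-34 J·s) / (2.34 × 10^-10 m)
p = 2.83 × 10^-24 kg·m/s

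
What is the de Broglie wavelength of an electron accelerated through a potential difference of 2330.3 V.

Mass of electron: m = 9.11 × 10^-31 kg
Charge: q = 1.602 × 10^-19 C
2.54 × 10^-11 m

When a particle is accelerated through voltage V, it gains kinetic energy KE = qV.

The de Broglie wavelength is then λ = h/√(2mqV):

λ = h/√(2mqV)
λ = (6.626 × 10^-34 J·s) / √(2 × 9.11 × 10^-31 kg × 1.602 × 10^-19 C × 2330.3 V)
λ = 2.54 × 10^-11 m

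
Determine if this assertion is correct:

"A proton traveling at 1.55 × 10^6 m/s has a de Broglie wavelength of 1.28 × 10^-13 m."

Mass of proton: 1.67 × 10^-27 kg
False

The claim is incorrect.

Using λ = h/(mv):
λ = (6.626 × 10^-34 J·s) / (1.67 × 10^-27 kg × 1.55 × 10^6 m/s)
λ = 2.56 × 10^-13 m

The actual wavelength differs from the claimed 1.28 × 10^-13 m.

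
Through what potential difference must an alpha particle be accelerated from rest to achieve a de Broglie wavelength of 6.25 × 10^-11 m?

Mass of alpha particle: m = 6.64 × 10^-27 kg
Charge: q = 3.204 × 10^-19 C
2.64 × 10^-2 V

From λ = h/√(2mqV), we solve for V:

λ² = h²/(2mqV)
V = h²/(2mqλ²)
V = (6.626 × 10^-34 J·s)² / (2 × 6.64 × 10^-27 kg × 3.204 × 10^-19 C × (6.25 × 10^-11 m)²)
V = 2.64 × 10^-2 V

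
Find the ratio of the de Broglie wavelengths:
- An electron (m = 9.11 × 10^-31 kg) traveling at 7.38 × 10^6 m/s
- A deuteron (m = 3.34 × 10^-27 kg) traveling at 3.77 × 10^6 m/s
λ₁/λ₂ = 1.87 × 10^3

Using λ = h/(mv):

λ₁ = h/(m₁v₁) = 9.86 × 10^-11 m
λ₂ = h/(m₂v₂) = 5.26 × 10^-14 m

Ratio λ₁/λ₂ = (m₂v₂)/(m₁v₁)
         = (3.34 × 10^-27 kg × 3.77 × 10^6 m/s) / (9.11 × 10^-31 kg × 7.38 × 10^6 m/s)
         = 1.87 × 10^3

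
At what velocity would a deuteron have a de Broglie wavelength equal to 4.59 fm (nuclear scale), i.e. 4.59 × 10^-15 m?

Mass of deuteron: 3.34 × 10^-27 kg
4.32 × 10^7 m/s

From λ = h/(mv), solve for v:

v = h/(mλ)
v = (6.626 × 10^-34 J·s) / (3.34 × 10^-27 kg × 4.59 × 10^-15 m)
v = 4.32 × 10^7 m/s

Note: This velocity is 14.4% of the speed of light, so relativistic corrections would be needed for a more accurate calculation.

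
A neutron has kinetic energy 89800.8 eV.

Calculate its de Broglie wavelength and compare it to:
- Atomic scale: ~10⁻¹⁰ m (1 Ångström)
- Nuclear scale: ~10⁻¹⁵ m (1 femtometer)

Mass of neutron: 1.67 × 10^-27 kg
λ = 9.56 × 10^-14 m, which is between nuclear and atomic scales.

Using λ = h/√(2mKE):

KE = 89800.8 eV = 1.439 × 10^-14 J

λ = h/√(2mKE)
λ = (6.626 × 10^-34 J·s) / √(2 × 1.67 × 10^-27 kg × 1.439 × 10^-14 J)
λ = 9.56 × 10^-14 m

Comparison:
- Atomic scale (10⁻¹⁰ m): λ is 0.00096× this size
- Nuclear scale (10⁻¹⁵ m): λ is 96× this size

The wavelength is between nuclear and atomic scales.

This wavelength is appropriate for probing atomic structure but too large for nuclear physics experiments.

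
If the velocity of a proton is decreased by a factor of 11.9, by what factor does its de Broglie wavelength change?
The wavelength increases by a factor of 11.9.

From λ = h/(mv), the wavelength is inversely proportional to velocity:

λ ∝ 1/v

If v → v/11.9, then λ → 11.9λ

When velocity is decreased by a factor of 11.9, the wavelength increases by a factor of 11.9.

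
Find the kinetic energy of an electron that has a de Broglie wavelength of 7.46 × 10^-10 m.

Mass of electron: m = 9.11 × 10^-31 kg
4.33 × 10^-19 J (or 2.70 eV)

From λ = h/√(2mKE), we solve for KE:

λ² = h²/(2mKE)
KE = h²/(2mλ²)
KE = (6.626 × 10^-34 J·s)² / (2 × 9.11 × 10^-31 kg × (7.46 × 10^-10 m)²)
KE = 4.33 × 10^-19 J
KE = 2.70 eV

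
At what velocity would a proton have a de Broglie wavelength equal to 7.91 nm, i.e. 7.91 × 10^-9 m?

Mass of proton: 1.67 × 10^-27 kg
5.02 × 10^1 m/s

From λ = h/(mv), solve for v:

v = h/(mλ)
v = (6.626 × 10^-34 J·s) / (1.67 × 10^-27 kg × 7.91 × 10^-9 m)
v = 5.02 × 10^1 m/s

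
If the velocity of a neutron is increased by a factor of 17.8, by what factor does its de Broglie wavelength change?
The wavelength decreases by a factor of 17.8.

From λ = h/(mv), the wavelength is inversely proportional to velocity:

λ ∝ 1/v

If v → 17.8v, then λ → λ/17.8

When velocity is increased by a factor of 17.8, the wavelength decreases by a factor of 17.8.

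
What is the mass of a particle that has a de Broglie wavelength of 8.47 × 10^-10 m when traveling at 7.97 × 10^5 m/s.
9.82 × 10^-31 kg

From the de Broglie relation λ = h/(mv), we solve for m:

m = h/(λv)
m = (6.626 × 10^-34 J·s) / (8.47 × 10^-10 m × 7.97 × 10^5 m/s)
m = 9.82 × 10^-31 kg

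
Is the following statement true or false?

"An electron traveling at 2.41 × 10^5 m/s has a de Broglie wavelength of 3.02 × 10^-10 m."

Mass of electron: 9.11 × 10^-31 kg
False

The claim is incorrect.

Using λ = h/(mv):
λ = (6.626 × 10^-34 J·s) / (9.11 × 10^-31 kg × 2.41 × 10^5 m/s)
λ = 3.02 × 10^-9 m

The actual wavelength differs from the claimed 3.02 × 10^-10 m.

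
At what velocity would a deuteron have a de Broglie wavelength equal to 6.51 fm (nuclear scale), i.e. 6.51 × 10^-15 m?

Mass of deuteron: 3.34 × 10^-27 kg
3.05 × 10^7 m/s

From λ = h/(mv), solve for v:

v = h/(mλ)
v = (6.626 × 10^-34 J·s) / (3.34 × 10^-27 kg × 6.51 × 10^-15 m)
v = 3.05 × 10^7 m/s

Note: This velocity is 10.2% of the speed of light, so relativistic corrections would be needed for a more accurate calculation.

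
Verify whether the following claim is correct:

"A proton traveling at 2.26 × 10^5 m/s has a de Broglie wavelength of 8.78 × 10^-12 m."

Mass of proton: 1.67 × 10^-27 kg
False

The claim is incorrect.

Using λ = h/(mv):
λ = (6.626 × 10^-34 J·s) / (1.67 × 10^-27 kg × 2.26 × 10^5 m/s)
λ = 1.76 × 10^-12 m

The actual wavelength differs from the claimed 8.78 × 10^-12 m.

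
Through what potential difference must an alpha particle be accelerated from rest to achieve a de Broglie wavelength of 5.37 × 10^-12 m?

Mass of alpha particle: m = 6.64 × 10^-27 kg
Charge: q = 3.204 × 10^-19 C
3.58 V

From λ = h/√(2mqV), we solve for V:

λ² = h²/(2mqV)
V = h²/(2mqλ²)
V = (6.626 × 10^-34 J·s)² / (2 × 6.64 × 10^-27 kg × 3.204 × 10^-19 C × (5.37 × 10^-12 m)²)
V = 3.58 V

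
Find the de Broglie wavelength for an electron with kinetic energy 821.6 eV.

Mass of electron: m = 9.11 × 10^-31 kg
4.28 × 10^-11 m

Using λ = h/√(2mKE):

First convert KE to Joules: KE = 821.6 eV = 1.316 × 10^-16 J

λ = h/√(2mKE)
λ = (6.626 × 10^-34 J·s) / √(2 × 9.11 × 10^-31 kg × 1.316 × 10^-16 J)
λ = 4.28 × 10^-11 m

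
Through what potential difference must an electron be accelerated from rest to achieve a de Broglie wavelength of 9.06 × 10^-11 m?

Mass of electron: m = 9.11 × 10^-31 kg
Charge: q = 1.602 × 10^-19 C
183 V

From λ = h/√(2mqV), we solve for V:

λ² = h²/(2mqV)
V = h²/(2mqλ²)
V = (6.626 × 10^-34 J·s)² / (2 × 9.11 × 10^-31 kg × 1.602 × 10^-19 C × (9.06 × 10^-11 m)²)
V = 183 V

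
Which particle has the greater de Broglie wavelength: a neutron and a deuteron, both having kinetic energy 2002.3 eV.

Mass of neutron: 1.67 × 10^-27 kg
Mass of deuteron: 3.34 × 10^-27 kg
The neutron has the longer wavelength.

Using λ = h/√(2mKE):

For neutron: λ₁ = h/√(2m₁KE) = 6.40 × 10^-13 m
For deuteron: λ₂ = h/√(2m₂KE) = 4.53 × 10^-13 m

Since λ ∝ 1/√m at constant kinetic energy, the lighter particle has the longer wavelength.

The neutron has the longer de Broglie wavelength.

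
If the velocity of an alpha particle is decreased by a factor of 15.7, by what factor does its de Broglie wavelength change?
The wavelength increases by a factor of 15.7.

From λ = h/(mv), the wavelength is inversely proportional to velocity:

λ ∝ 1/v

If v → v/15.7, then λ → 15.7λ

When velocity is decreased by a factor of 15.7, the wavelength increases by a factor of 15.7.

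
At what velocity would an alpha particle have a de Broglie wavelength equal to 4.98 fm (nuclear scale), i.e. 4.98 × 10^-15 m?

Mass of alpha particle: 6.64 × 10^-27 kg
2.00 × 10^7 m/s

From λ = h/(mv), solve for v:

v = h/(mλ)
v = (6.626 × 10^-34 J·s) / (6.64 × 10^-27 kg × 4.98 × 10^-15 m)
v = 2.00 × 10^7 m/s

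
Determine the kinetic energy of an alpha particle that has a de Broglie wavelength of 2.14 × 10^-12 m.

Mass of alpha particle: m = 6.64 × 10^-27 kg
7.22 × 10^-18 J (or 45.1 eV)

From λ = h/√(2mKE), we solve for KE:

λ² = h²/(2mKE)
KE = h²/(2mλ²)
KE = (6.626 × 10^-34 J·s)² / (2 × 6.64 × 10^-27 kg × (2.14 × 10^-12 m)²)
KE = 7.22 × 10^-18 J
KE = 45.1 eV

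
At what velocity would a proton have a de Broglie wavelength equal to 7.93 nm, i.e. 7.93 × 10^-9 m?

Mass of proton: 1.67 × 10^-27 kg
5.00 × 10^1 m/s

From λ = h/(mv), solve for v:

v = h/(mλ)
v = (6.626 × 10^-34 J·s) / (1.67 × 10^-27 kg × 7.93 × 10^-9 m)
v = 5.00 × 10^1 m/s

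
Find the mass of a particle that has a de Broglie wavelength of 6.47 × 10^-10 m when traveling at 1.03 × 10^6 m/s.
9.94 × 10^-31 kg

From the de Broglie relation λ = h/(mv), we solve for m:

m = h/(λv)
m = (6.626 × 10^-34 J·s) / (6.47 × 10^-10 m × 1.03 × 10^6 m/s)
m = 9.94 × 10^-31 kg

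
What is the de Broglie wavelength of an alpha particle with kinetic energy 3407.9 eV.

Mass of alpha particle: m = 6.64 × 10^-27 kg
2.46 × 10^-13 m

Using λ = h/√(2mKE):

First convert KE to Joules: KE = 3407.9 eV = 5.460 × 10^-16 J

λ = h/√(2mKE)
λ = (6.626 × 10^-34 J·s) / √(2 × 6.64 × 10^-27 kg × 5.460 × 10^-16 J)
λ = 2.46 × 10^-13 m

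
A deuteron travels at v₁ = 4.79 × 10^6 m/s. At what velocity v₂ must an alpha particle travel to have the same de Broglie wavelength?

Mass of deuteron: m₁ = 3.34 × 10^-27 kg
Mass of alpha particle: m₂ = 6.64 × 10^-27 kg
v₂ = 2.41 × 10^6 m/s

For equal de Broglie wavelengths: λ₁ = λ₂

h/(m₁v₁) = h/(m₂v₂)
m₁v₁ = m₂v₂
v₂ = v₁ · (m₁/m₂)

v₂ = 4.79 × 10^6 m/s × (3.34 × 10^-27 kg / 6.64 × 10^-27 kg)
v₂ = 2.41 × 10^6 m/s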